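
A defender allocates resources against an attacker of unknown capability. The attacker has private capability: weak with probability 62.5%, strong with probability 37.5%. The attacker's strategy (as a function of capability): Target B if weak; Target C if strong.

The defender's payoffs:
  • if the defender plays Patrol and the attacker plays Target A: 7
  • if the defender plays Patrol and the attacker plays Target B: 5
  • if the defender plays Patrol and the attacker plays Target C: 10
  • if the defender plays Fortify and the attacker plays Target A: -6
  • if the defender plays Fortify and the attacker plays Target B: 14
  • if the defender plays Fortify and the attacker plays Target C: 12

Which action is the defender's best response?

E[Patrol] = 0.625·(5) + 0.375·(10) = 6.875
E[Fortify] = 0.625·(14) + 0.375·(12) = 13.25
Best response: Fortify (13.25 is the largest).

Fortify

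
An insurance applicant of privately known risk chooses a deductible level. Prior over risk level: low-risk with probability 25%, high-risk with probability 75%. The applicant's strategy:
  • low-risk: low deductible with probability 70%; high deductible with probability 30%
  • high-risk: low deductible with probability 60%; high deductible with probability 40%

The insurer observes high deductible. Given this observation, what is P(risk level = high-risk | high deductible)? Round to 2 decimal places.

Apply Bayes' rule using the sender's strategy as the likelihood.
P(high deductible) = 0.25·0.3 + 0.75·0.4 = 0.375
P(high-risk | high deductible) = (0.75·0.4) / 0.375 = 0.3 / 0.375 = 0.8

0.80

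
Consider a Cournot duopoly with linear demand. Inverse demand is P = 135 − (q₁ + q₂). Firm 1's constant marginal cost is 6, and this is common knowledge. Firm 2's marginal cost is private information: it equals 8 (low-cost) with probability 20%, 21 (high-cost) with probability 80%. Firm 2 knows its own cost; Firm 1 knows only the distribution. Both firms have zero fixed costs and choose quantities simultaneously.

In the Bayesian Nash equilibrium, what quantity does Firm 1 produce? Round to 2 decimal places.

Firm 2 with cost c maximizes (135 − (q₁+q₂) − c)·q₂, giving q₂(c) = (135 − c − q₁)/2.
E[c₂] = 0.2·8 + 0.8·21 = 18.4
Firm 1's FOC against E[q₂] yields q₁ = (135 − 2·6 + E[c₂])/3 = (135 − 12 + 18.4)/3 = 47.1333.

47.13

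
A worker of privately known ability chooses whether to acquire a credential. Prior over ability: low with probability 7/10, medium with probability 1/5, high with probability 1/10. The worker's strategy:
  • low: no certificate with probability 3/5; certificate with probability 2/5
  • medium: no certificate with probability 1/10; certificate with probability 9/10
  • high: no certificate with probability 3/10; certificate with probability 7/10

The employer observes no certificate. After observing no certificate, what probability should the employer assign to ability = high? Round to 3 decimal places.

P(no certificate) = (7/10)·(3/5) + (1/5)·(1/10) + (1/10)·(3/10) = 47/100
P(high | no certificate) = ((1/10)·(3/10)) / (47/100) = (3/100) / (47/100) = 3/47

0.064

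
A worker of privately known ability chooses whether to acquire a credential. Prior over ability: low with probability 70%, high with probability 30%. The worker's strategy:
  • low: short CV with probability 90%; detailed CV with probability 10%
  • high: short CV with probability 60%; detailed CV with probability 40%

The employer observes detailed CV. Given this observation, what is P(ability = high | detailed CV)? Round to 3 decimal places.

0.632

P(detailed CV) = 0.7·0.1 + 0.3·0.4 = 0.19
P(high | detailed CV) = (0.3·0.4) / 0.19 = 0.12 / 0.19 = 0.631579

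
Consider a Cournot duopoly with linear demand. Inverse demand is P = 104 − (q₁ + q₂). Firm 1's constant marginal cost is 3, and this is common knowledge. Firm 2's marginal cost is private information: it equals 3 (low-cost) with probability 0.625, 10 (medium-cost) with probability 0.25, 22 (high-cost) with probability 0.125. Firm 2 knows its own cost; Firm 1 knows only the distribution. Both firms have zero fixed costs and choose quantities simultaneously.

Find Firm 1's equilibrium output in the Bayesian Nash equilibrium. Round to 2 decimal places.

Firm 2 with cost c maximizes (104 − (q₁+q₂) − c)·q₂, giving q₂(c) = (104 − c − q₁)/2.
E[c₂] = 0.625·3 + 0.25·10 + 0.125·22 = 7.125
Firm 1's FOC against E[q₂] yields q₁ = (104 − 2·3 + E[c₂])/3 = (104 − 6 + 7.125)/3 = 35.0417.

35.04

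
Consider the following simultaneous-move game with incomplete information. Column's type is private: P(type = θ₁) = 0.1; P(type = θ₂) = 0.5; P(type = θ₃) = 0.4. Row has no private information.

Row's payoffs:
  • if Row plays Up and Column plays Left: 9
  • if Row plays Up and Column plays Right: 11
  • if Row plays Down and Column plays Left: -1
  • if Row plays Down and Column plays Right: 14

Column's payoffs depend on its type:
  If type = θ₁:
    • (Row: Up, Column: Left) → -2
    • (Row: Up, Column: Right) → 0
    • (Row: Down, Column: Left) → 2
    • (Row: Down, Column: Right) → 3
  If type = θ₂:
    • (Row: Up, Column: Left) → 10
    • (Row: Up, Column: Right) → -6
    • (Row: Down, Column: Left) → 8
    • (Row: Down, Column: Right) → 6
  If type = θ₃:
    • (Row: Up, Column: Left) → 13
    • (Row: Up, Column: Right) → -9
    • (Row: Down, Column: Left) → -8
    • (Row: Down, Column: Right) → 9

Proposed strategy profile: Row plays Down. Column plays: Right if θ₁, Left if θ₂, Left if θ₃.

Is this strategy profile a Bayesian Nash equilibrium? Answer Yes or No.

No

Row plays Down: E[Down] = 0.1·(14) + 0.5·(-1) + 0.4·(-1) = 0.5; E[Up] = 9.2. Not best-responding. ✗
Column (type θ₁), facing Down: Left gives 2, Right gives 3. Proposed Right is best. ✓
Column (type θ₂), facing Down: Left gives 8, Right gives 6. Proposed Left is best. ✓
Column (type θ₃), facing Down: Left gives -8, Right gives 9. Proposed Left is not best — profitable deviation exists. ✗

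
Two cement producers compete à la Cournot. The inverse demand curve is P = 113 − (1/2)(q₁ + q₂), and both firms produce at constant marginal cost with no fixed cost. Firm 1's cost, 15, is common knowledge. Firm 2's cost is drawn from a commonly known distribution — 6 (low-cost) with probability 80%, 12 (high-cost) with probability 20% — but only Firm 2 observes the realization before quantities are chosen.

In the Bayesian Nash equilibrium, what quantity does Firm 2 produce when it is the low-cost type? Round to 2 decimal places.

76.93

Type-c best response for Firm 2: q₂(c) = (113 − c) − q₁/2.
Firm 1 maximizes expected profit; its first-order condition is 113 − q₁ − (1/2)E[q₂] − 15 = 0.
Substituting E[q₂] and solving: E[c₂] = 7.2, so q₁ = (113 − 2·15 + 7.2)/(3/2) = 60.1333.
q₂(low-cost) = (113 − 6 − (1/2)·60.1333) = 76.9333.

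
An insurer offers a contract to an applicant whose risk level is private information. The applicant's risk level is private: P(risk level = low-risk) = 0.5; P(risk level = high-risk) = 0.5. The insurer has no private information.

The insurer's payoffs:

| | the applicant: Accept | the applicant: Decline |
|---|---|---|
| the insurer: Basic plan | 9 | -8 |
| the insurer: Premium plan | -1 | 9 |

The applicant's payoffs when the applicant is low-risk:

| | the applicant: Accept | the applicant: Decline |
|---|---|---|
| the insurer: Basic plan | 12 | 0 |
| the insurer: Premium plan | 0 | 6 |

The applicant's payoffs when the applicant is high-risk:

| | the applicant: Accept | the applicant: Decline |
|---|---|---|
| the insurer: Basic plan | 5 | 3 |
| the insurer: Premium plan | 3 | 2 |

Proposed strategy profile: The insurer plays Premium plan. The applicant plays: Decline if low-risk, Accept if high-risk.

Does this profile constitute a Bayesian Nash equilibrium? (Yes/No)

The insurer plays Premium plan: E[Premium plan] = 0.5·(9) + 0.5·(-1) = 4; E[Basic plan] = 0.5. Best-responding. ✓
The applicant (risk level low-risk), facing Premium plan: Accept gives 0, Decline gives 6. Proposed Decline is best. ✓
The applicant (risk level high-risk), facing Premium plan: Accept gives 3, Decline gives 2. Proposed Accept is best. ✓

Yes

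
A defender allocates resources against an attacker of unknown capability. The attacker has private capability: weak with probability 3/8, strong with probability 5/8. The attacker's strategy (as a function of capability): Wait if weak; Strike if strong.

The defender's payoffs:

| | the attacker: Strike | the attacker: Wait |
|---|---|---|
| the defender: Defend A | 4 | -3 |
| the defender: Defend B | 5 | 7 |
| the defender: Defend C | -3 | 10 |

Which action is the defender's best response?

E[Defend A] = 3/8·(-3) + 5/8·(4) = 11/8
E[Defend B] = 3/8·(7) + 5/8·(5) = 23/4
E[Defend C] = 3/8·(10) + 5/8·(-3) = 15/8
Best response: Defend B (23/4 is the largest).

Defend B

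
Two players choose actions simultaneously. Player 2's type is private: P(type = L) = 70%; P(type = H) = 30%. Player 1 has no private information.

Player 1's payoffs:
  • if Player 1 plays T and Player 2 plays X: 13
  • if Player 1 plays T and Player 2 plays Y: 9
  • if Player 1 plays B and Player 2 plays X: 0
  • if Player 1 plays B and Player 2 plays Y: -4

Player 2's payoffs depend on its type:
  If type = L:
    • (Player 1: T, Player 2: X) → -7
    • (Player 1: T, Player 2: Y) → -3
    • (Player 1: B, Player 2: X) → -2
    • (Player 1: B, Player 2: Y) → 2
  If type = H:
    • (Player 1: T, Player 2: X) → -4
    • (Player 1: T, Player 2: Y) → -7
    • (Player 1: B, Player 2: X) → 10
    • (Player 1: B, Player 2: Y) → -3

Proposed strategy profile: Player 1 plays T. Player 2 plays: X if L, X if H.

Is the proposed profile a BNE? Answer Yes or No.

A profile is a BNE iff every type of every player is best-responding given beliefs about the other side.
Player 1 plays T: E[T] = 0.7·(13) + 0.3·(13) = 13; E[B] = 0. Best-responding. ✓
Player 2 (type L), facing T: X gives -7, Y gives -3. Proposed X is not best — profitable deviation exists. ✗
Player 2 (type H), facing T: X gives -4, Y gives -7. Proposed X is best. ✓

No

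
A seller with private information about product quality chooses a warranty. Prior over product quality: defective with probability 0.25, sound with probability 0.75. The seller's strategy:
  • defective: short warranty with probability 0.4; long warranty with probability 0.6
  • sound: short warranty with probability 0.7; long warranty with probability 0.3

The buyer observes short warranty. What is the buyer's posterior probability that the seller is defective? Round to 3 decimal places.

P(short warranty) = 0.25·0.4 + 0.75·0.7 = 0.625
P(defective | short warranty) = (0.25·0.4) / 0.625 = 0.1 / 0.625 = 0.16

0.160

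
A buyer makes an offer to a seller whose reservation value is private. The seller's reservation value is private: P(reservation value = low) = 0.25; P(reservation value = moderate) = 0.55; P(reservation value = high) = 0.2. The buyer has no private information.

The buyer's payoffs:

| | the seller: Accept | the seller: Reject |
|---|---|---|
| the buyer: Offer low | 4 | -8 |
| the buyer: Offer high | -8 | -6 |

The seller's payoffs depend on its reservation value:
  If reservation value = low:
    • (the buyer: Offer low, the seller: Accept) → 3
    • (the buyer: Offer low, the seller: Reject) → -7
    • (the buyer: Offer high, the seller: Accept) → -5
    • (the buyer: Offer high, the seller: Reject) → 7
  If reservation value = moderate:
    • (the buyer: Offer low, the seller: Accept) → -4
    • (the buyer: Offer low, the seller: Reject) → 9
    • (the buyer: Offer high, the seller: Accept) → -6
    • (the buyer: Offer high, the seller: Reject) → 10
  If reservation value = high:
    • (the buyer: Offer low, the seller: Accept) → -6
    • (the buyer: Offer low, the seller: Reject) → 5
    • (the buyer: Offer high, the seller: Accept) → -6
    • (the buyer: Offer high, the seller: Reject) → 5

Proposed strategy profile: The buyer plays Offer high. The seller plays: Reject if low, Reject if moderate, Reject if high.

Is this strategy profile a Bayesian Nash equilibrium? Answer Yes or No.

Yes

The buyer plays Offer high: E[Offer high] = 0.25·(-6) + 0.55·(-6) + 0.2·(-6) = -6; E[Offer low] = -8. Best-responding. ✓
The seller (reservation value low), facing Offer high: Accept gives -5, Reject gives 7. Proposed Reject is best. ✓
The seller (reservation value moderate), facing Offer high: Accept gives -6, Reject gives 10. Proposed Reject is best. ✓
The seller (reservation value high), facing Offer high: Accept gives -6, Reject gives 5. Proposed Reject is best. ✓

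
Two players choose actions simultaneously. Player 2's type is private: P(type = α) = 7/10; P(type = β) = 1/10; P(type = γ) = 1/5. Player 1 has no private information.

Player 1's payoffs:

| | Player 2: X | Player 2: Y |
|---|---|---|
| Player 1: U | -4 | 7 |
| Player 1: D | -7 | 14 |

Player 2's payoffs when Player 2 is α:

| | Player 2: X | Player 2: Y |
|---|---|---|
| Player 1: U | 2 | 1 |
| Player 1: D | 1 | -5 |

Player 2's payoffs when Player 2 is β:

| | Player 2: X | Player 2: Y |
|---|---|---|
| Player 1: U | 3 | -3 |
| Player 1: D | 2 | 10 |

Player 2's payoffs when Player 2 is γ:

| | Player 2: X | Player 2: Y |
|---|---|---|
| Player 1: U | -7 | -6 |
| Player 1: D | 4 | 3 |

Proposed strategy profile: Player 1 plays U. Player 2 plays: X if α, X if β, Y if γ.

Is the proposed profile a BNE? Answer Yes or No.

Player 1 plays U: E[U] = 7/10·(-4) + 1/10·(-4) + 1/5·(7) = -9/5; E[D] = -14/5. Best-responding. ✓
Player 2 (type α), facing U: X gives 2, Y gives 1. Proposed X is best. ✓
Player 2 (type β), facing U: X gives 3, Y gives -3. Proposed X is best. ✓
Player 2 (type γ), facing U: X gives -7, Y gives -6. Proposed Y is best. ✓

Yes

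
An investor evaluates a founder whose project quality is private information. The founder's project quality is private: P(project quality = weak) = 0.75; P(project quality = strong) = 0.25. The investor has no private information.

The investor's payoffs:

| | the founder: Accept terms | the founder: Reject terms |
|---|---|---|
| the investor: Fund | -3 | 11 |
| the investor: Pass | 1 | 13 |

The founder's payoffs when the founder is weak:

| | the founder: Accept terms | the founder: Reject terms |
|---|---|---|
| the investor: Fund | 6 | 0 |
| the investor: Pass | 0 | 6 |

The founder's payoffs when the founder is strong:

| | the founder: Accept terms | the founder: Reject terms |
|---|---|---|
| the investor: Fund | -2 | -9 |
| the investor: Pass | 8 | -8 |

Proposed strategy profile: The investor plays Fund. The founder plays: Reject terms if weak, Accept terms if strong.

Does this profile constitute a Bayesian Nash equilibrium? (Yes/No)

The investor plays Fund: E[Fund] = 0.75·(11) + 0.25·(-3) = 7.5; E[Pass] = 10. Not best-responding. ✗
The founder (project quality weak), facing Fund: Accept terms gives 6, Reject terms gives 0. Proposed Reject terms is not best — profitable deviation exists. ✗
The founder (project quality strong), facing Fund: Accept terms gives -2, Reject terms gives -9. Proposed Accept terms is best. ✓

No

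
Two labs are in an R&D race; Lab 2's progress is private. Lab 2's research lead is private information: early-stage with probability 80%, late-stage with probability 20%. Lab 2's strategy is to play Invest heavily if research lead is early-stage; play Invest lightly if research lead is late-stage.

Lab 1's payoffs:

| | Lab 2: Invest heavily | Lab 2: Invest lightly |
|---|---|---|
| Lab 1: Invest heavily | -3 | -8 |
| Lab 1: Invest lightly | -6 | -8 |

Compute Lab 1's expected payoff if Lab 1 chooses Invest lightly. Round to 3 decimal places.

Take the expectation over Lab 2's research lead, weighting each type's action by its prior probability.
E[Invest lightly] = 0.8·(-6) + 0.2·(-8) = (-4.8) + (-1.6) = -6.4

-6.400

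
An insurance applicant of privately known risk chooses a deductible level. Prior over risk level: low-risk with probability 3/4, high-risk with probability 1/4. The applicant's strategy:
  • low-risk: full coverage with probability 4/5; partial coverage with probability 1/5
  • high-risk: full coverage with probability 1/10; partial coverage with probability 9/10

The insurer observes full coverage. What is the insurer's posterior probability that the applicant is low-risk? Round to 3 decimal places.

P(full coverage) = (3/4)·(4/5) + (1/4)·(1/10) = 5/8
P(low-risk | full coverage) = ((3/4)·(4/5)) / (5/8) = (3/5) / (5/8) = 24/25

0.960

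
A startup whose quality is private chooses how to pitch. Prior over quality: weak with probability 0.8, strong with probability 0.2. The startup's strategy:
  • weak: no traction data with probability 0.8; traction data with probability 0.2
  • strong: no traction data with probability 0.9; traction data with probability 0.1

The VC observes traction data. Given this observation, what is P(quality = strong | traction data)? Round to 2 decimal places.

0.11

P(traction data) = 0.8·0.2 + 0.2·0.1 = 0.18
P(strong | traction data) = (0.2·0.1) / 0.18 = 0.02 / 0.18 = 0.111111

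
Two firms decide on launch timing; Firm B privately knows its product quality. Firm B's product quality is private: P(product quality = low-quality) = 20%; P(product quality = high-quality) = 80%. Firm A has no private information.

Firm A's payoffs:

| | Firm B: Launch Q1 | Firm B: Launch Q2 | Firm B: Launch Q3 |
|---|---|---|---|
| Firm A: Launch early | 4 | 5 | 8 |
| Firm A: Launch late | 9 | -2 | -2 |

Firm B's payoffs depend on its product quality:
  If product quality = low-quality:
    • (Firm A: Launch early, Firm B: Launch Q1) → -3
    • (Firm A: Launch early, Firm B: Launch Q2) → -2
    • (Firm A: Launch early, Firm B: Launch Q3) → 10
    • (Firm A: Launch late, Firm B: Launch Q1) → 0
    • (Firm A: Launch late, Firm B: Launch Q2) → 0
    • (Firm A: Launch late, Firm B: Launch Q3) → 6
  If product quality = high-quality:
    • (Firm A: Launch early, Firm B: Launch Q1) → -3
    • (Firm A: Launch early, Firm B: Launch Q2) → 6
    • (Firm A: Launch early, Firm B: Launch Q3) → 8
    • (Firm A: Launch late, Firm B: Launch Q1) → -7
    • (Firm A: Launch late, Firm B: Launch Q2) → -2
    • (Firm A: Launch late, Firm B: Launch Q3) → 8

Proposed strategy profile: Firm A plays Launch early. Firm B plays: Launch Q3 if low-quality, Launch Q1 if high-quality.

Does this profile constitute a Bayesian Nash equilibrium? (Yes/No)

Firm A plays Launch early: E[Launch early] = 0.2·(8) + 0.8·(4) = 4.8; E[Launch late] = 6.8. Not best-responding. ✗
Firm B (product quality low-quality), facing Launch early: Launch Q1 gives -3, Launch Q2 gives -2, Launch Q3 gives 10. Proposed Launch Q3 is best. ✓
Firm B (product quality high-quality), facing Launch early: Launch Q1 gives -3, Launch Q2 gives 6, Launch Q3 gives 8. Proposed Launch Q1 is not best — profitable deviation exists. ✗

No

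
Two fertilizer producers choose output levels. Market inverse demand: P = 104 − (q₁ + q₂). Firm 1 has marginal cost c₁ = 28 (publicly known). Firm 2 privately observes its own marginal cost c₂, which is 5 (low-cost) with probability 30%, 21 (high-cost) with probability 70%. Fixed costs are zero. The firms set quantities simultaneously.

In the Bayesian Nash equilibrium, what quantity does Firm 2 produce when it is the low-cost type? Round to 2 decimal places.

38.80

Firm 2 with cost c maximizes (104 − (q₁+q₂) − c)·q₂, giving q₂(c) = (104 − c − q₁)/2.
E[c₂] = 0.3·5 + 0.7·21 = 16.2
Firm 1's FOC against E[q₂] yields q₁ = (104 − 2·28 + E[c₂])/3 = (104 − 56 + 16.2)/3 = 21.4.
q₂(low-cost) = (104 − 5 − 21.4)/2 = 38.8.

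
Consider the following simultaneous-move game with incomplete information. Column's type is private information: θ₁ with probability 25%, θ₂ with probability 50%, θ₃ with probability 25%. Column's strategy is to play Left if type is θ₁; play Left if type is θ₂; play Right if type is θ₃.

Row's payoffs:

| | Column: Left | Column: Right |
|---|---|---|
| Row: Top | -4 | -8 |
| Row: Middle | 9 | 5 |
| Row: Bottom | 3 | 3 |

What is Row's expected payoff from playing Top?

E[Top] = 0.25·(-4) + 0.5·(-4) + 0.25·(-8) = (-1) + (-2) + (-2) = -5

-5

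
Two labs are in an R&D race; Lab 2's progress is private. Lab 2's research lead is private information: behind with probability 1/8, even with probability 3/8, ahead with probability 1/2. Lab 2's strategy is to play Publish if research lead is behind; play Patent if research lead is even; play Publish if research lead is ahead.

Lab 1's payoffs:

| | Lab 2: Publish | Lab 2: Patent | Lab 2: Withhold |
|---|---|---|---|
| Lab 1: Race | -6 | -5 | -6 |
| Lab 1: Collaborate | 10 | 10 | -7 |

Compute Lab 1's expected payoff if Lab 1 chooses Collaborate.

E[Collaborate] = 1/8·10 + 3/8·10 + 1/2·10 = 5/4 + 15/4 + 5 = 10

10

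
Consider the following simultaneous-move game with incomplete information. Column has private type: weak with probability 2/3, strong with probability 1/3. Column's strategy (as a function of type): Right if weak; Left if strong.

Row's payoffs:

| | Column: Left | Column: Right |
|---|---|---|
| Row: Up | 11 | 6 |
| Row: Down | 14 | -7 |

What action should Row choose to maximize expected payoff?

Up

E[Up] = 2/3·(6) + 1/3·(11) = 23/3
E[Down] = 2/3·(-7) + 1/3·(14) = 0
Best response: Up (23/3 is the largest).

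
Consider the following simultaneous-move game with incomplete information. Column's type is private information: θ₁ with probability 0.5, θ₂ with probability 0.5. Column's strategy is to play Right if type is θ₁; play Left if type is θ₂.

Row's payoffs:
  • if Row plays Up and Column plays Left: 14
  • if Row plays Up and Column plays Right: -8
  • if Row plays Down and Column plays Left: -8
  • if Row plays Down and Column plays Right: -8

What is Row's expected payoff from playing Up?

3

E[Up] = 0.5·(-8) + 0.5·14 = (-4) + 7 = 3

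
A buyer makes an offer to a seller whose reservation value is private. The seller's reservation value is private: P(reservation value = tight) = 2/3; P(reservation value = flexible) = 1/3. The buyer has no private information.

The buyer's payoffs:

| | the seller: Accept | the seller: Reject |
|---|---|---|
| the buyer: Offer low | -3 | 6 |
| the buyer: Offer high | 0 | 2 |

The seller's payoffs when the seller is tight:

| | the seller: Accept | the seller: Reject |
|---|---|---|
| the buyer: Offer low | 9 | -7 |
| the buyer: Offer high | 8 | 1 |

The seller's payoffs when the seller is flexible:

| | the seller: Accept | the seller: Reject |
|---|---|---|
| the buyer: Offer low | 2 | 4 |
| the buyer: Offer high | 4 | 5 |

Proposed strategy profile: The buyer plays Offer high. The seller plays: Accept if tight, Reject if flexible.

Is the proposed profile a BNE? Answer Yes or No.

The buyer plays Offer high: E[Offer high] = 2/3·(0) + 1/3·(2) = 2/3; E[Offer low] = 0. Best-responding. ✓
The seller (reservation value tight), facing Offer high: Accept gives 8, Reject gives 1. Proposed Accept is best. ✓
The seller (reservation value flexible), facing Offer high: Accept gives 4, Reject gives 5. Proposed Reject is best. ✓

Yes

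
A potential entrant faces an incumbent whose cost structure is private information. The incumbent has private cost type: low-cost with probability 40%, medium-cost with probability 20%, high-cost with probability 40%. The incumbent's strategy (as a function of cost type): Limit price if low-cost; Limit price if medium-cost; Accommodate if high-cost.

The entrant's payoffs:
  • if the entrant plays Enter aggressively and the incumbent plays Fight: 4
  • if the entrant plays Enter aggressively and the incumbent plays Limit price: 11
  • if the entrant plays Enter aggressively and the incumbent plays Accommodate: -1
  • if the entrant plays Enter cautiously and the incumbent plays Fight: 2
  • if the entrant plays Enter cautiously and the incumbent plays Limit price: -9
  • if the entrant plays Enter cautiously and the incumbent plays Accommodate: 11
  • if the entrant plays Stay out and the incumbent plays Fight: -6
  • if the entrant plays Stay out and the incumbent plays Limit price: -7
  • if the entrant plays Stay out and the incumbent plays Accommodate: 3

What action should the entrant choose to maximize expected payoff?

Enter aggressively

E[Enter aggressively] = 0.4·(11) + 0.2·(11) + 0.4·(-1) = 6.2
E[Enter cautiously] = 0.4·(-9) + 0.2·(-9) + 0.4·(11) = -1
E[Stay out] = 0.4·(-7) + 0.2·(-7) + 0.4·(3) = -3
Best response: Enter aggressively (6.2 is the largest).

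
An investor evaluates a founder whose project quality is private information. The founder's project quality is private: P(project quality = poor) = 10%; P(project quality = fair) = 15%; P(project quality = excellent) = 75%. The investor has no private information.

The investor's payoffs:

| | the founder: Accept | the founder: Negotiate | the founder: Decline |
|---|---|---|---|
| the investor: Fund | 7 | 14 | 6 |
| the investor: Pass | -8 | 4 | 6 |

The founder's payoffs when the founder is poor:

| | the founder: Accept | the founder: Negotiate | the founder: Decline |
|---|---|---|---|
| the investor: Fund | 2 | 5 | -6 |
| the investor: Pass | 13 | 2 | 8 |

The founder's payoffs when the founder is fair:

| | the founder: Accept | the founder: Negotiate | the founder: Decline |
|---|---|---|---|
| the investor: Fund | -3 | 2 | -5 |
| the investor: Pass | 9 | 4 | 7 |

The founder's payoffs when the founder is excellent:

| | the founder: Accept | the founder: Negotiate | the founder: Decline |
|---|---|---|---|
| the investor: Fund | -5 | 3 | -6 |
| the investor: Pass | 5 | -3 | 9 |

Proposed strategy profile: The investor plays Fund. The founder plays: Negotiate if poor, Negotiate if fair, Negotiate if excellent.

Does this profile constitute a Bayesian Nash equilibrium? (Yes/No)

The investor plays Fund: E[Fund] = 0.1·(14) + 0.15·(14) + 0.75·(14) = 14; E[Pass] = 4. Best-responding. ✓
The founder (project quality poor), facing Fund: Accept gives 2, Negotiate gives 5, Decline gives -6. Proposed Negotiate is best. ✓
The founder (project quality fair), facing Fund: Accept gives -3, Negotiate gives 2, Decline gives -5. Proposed Negotiate is best. ✓
The founder (project quality excellent), facing Fund: Accept gives -5, Negotiate gives 3, Decline gives -6. Proposed Negotiate is best. ✓

Yes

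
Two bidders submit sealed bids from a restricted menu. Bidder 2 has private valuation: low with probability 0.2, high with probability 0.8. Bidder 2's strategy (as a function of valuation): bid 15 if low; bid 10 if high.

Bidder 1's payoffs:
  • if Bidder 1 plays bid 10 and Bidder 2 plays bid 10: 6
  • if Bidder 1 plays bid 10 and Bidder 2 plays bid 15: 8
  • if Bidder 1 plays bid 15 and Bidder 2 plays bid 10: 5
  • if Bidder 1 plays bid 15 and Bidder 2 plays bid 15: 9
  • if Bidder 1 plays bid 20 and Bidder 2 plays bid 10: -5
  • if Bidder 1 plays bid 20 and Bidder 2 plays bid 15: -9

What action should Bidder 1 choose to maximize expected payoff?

bid 10

Compute Bidder 1's expected payoff for each action, taking the expectation over Bidder 2's type.
E[bid 10] = 0.2·(8) + 0.8·(6) = 6.4
E[bid 15] = 0.2·(9) + 0.8·(5) = 5.8
E[bid 20] = 0.2·(-9) + 0.8·(-5) = -5.8
Best response: bid 10 (6.4 is the largest).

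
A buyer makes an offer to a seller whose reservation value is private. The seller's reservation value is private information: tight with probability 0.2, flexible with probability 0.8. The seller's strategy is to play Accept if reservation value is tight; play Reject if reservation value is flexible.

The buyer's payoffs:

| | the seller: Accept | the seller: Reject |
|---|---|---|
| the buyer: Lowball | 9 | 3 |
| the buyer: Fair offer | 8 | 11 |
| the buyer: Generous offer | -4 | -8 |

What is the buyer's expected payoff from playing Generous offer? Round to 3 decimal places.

Take the expectation over the seller's reservation value, weighting each type's action by its prior probability.
E[Generous offer] = 0.2·(-4) + 0.8·(-8) = (-0.8) + (-6.4) = -7.2

-7.200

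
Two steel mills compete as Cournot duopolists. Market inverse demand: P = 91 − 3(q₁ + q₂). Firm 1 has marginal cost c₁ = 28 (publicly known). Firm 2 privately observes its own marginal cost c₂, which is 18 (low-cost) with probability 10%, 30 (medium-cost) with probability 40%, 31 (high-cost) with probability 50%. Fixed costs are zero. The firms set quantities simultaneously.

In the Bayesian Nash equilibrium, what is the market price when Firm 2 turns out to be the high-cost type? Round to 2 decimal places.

Type-c best response for Firm 2: q₂(c) = (91 − c)/6 − q₁/2.
Firm 1 maximizes expected profit; its first-order condition is 91 − 6q₁ − 3E[q₂] − 28 = 0.
Substituting E[q₂] and solving: E[c₂] = 29.3, so q₁ = (91 − 2·28 + 29.3)/9 = 7.14444.
q₂(high-cost) = 6.42778, so P = 91 − 3·(7.14444 + 6.42778) = 50.2833.

50.28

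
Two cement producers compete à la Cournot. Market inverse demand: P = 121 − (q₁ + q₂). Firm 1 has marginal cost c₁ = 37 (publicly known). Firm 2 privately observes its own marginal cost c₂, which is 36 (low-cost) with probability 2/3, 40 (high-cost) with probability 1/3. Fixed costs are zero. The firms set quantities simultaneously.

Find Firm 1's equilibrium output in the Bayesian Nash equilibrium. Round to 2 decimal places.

28.11

Type-c best response for Firm 2: q₂(c) = (121 − c)/2 − q₁/2.
Firm 1 maximizes expected profit; its first-order condition is 121 − 2q₁ − E[q₂] − 37 = 0.
Substituting E[q₂] and solving: E[c₂] = 37.3333, so q₁ = (121 − 2·37 + 37.3333)/3 = 28.1111.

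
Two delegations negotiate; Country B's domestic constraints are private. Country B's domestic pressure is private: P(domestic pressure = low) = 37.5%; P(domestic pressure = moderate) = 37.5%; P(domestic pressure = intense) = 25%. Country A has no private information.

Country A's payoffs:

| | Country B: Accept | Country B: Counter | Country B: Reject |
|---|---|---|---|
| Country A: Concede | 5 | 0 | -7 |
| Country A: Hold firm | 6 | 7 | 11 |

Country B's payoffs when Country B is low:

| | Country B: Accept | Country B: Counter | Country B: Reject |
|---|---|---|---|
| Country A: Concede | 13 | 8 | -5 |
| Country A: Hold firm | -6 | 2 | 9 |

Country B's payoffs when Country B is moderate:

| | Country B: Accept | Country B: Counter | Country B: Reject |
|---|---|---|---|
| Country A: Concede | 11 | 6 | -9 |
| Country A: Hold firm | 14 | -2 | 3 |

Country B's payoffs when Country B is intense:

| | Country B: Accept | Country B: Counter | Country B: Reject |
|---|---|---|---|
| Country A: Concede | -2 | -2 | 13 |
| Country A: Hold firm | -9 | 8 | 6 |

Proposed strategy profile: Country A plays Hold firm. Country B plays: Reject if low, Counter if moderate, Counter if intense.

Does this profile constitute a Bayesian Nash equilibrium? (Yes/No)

Country A plays Hold firm: E[Hold firm] = 0.375·(11) + 0.375·(7) + 0.25·(7) = 8.5; E[Concede] = -2.625. Best-responding. ✓
Country B (domestic pressure low), facing Hold firm: Accept gives -6, Counter gives 2, Reject gives 9. Proposed Reject is best. ✓
Country B (domestic pressure moderate), facing Hold firm: Accept gives 14, Counter gives -2, Reject gives 3. Proposed Counter is not best — profitable deviation exists. ✗
Country B (domestic pressure intense), facing Hold firm: Accept gives -9, Counter gives 8, Reject gives 6. Proposed Counter is best. ✓

No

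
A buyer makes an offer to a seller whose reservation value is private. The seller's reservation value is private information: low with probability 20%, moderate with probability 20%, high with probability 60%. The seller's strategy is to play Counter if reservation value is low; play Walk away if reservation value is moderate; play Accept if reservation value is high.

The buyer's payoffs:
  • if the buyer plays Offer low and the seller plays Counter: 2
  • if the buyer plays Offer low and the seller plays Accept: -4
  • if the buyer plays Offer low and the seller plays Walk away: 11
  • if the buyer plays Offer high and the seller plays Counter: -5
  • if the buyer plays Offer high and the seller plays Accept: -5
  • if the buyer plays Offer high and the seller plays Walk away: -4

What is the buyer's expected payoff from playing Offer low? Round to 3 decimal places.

0.200

E[Offer low] = 0.2·2 + 0.2·11 + 0.6·(-4) = 0.4 + 2.2 + (-2.4) = 0.2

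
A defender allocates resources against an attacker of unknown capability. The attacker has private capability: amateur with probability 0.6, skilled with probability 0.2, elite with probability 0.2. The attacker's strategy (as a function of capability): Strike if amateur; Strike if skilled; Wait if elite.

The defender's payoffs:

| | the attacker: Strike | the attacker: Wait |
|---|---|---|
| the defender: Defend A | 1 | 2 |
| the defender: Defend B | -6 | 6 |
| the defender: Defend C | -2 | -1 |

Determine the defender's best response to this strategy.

Defend A

E[Defend A] = 0.6·(1) + 0.2·(1) + 0.2·(2) = 1.2
E[Defend B] = 0.6·(-6) + 0.2·(-6) + 0.2·(6) = -3.6
E[Defend C] = 0.6·(-2) + 0.2·(-2) + 0.2·(-1) = -1.8
Best response: Defend A (1.2 is the largest).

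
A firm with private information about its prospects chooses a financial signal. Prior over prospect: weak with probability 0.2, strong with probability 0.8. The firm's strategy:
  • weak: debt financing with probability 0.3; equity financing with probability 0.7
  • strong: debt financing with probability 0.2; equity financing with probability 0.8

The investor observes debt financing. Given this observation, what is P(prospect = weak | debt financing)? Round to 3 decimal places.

0.273

P(debt financing) = 0.2·0.3 + 0.8·0.2 = 0.22
P(weak | debt financing) = (0.2·0.3) / 0.22 = 0.06 / 0.22 = 0.272727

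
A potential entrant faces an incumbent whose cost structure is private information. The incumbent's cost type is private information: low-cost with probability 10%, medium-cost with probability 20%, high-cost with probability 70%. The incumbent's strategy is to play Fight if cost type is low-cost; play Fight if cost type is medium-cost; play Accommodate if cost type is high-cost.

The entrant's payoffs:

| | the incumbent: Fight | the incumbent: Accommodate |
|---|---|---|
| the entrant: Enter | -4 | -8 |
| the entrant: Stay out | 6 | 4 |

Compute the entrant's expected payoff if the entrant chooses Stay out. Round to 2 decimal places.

4.60

E[Stay out] = 0.1·6 + 0.2·6 + 0.7·4 = 0.6 + 1.2 + 2.8 = 4.6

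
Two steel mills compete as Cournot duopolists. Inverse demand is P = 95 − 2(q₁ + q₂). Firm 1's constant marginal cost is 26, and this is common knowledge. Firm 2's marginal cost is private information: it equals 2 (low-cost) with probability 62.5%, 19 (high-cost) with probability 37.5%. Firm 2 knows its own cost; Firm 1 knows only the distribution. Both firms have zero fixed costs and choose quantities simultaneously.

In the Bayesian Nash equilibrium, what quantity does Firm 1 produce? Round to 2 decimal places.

8.56

Firm 2 with cost c maximizes (95 − 2(q₁+q₂) − c)·q₂, giving q₂(c) = (95 − c − 2q₁)/4.
E[c₂] = 0.625·2 + 0.375·19 = 8.375
Firm 1's FOC against E[q₂] yields q₁ = (95 − 2·26 + E[c₂])/6 = (95 − 52 + 8.375)/6 = 8.5625.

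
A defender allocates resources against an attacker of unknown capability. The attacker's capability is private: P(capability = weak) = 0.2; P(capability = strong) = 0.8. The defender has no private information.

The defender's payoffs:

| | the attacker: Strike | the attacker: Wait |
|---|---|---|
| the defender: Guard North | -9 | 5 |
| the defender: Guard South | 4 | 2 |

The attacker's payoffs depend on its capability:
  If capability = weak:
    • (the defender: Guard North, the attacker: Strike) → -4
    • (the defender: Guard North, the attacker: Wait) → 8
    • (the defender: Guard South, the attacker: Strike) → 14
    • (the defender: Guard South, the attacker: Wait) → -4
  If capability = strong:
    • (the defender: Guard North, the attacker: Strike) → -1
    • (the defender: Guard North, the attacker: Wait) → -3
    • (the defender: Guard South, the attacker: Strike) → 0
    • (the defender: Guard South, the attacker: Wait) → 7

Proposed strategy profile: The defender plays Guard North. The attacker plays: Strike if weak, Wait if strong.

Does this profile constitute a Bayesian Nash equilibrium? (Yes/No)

No

The defender plays Guard North: E[Guard North] = 0.2·(-9) + 0.8·(5) = 2.2; E[Guard South] = 2.4. Not best-responding. ✗
The attacker (capability weak), facing Guard North: Strike gives -4, Wait gives 8. Proposed Strike is not best — profitable deviation exists. ✗
The attacker (capability strong), facing Guard North: Strike gives -1, Wait gives -3. Proposed Wait is not best — profitable deviation exists. ✗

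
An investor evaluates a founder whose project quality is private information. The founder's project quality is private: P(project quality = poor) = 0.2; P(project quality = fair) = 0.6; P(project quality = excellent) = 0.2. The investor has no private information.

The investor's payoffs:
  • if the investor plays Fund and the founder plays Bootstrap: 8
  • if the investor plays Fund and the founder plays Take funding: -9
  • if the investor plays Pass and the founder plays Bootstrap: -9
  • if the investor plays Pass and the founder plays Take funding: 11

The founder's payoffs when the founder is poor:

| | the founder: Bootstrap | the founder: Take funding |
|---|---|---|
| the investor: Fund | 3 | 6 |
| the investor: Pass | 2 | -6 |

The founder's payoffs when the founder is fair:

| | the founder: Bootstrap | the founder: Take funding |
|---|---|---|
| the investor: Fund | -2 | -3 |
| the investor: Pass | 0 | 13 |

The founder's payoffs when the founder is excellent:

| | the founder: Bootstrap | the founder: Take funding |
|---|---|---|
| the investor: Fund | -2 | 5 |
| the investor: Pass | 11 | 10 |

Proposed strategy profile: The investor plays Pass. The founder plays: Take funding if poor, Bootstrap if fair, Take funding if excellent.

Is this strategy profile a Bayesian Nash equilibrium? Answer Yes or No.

No

The investor plays Pass: E[Pass] = 0.2·(11) + 0.6·(-9) + 0.2·(11) = -1; E[Fund] = 1.2. Not best-responding. ✗
The founder (project quality poor), facing Pass: Bootstrap gives 2, Take funding gives -6. Proposed Take funding is not best — profitable deviation exists. ✗
The founder (project quality fair), facing Pass: Bootstrap gives 0, Take funding gives 13. Proposed Bootstrap is not best — profitable deviation exists. ✗
The founder (project quality excellent), facing Pass: Bootstrap gives 11, Take funding gives 10. Proposed Take funding is not best — profitable deviation exists. ✗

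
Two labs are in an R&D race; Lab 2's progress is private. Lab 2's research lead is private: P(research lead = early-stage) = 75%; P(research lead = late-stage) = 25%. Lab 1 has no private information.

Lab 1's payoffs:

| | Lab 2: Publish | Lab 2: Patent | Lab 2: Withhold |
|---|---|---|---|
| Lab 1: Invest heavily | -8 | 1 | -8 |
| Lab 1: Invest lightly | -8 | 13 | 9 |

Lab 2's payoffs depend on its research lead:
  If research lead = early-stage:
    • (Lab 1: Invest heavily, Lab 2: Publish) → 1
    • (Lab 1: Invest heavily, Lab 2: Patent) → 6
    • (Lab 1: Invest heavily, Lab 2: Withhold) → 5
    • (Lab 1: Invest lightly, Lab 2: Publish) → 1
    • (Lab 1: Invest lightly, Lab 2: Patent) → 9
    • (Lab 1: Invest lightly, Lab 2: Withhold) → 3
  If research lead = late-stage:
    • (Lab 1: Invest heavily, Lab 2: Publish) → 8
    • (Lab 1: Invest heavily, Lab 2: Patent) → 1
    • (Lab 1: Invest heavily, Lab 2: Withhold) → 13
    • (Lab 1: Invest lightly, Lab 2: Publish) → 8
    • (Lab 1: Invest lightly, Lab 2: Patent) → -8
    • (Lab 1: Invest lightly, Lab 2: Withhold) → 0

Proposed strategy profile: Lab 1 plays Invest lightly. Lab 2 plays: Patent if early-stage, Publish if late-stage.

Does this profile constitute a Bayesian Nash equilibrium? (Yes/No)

Yes

Lab 1 plays Invest lightly: E[Invest lightly] = 0.75·(13) + 0.25·(-8) = 7.75; E[Invest heavily] = -1.25. Best-responding. ✓
Lab 2 (research lead early-stage), facing Invest lightly: Publish gives 1, Patent gives 9, Withhold gives 3. Proposed Patent is best. ✓
Lab 2 (research lead late-stage), facing Invest lightly: Publish gives 8, Patent gives -8, Withhold gives 0. Proposed Publish is best. ✓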